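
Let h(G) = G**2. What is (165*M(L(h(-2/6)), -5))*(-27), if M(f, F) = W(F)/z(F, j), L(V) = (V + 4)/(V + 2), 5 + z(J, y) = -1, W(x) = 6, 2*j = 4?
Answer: 4455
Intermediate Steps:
j = 2 (j = (1/2)*4 = 2)
z(J, y) = -6 (z(J, y) = -5 - 1 = -6)
L(V) = (4 + V)/(2 + V)
M(f, F) = -1 (M(f, F) = 6/(-6) = 6*(-1/6) = -1)
(165*M(L(h(-2/6)), -5))*(-27) = (165*(-1))*(-27) = -165*(-27) = 4455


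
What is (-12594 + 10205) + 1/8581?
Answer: -20500008/8581 ≈ -2389.0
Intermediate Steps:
(-12594 + 10205) + 1/8581 = -2389 + 1/8581 = -20500008/8581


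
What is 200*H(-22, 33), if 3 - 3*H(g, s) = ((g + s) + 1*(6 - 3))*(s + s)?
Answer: -61400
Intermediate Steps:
H(g, s) = 1 - 2*s*(3 + g + s)/3 (H(g, s) = 1 - ((g + s) + 1*(6 - 3))*(s + s)/3 = 1 - ((g + s) + 1*3)*2*s/3 = 1 - ((g + s) + 3)*2*s/3 = 1 - (3 + g + s)*2*s/3 = 1 - 2*s*(3 + g + s)/3)
200*H(-22, 33) = 200*(1 - 2*33 - 2/3*33**2 - 2/3*(-22)*33) = 200*(1 - 66 - 2/3*1089 + 484) = 200*(1 - 66 - 726 + 484) = 200*(-307) = -61400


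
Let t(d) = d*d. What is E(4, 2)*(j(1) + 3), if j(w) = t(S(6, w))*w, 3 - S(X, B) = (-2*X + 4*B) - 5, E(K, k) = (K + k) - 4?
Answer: 518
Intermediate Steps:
E(K, k) = -4 + K + k
S(X, B) = 8 - 4*B + 2*X (S(X, B) = 3 - ((-2*X + 4*B) - 5) = 3 - (-5 - 2*X + 4*B) = 3 + (5 - 4*B + 2*X) = 8 - 4*B + 2*X)
t(d) = d**2
j(w) = w*(20 - 4*w)**2 (j(w) = (8 - 4*w + 2*6)**2*w = (8 - 4*w + 12)**2*w = (20 - 4*w)**2*w = w*(20 - 4*w)**2)
E(4, 2)*(j(1) + 3) = (-4 + 4 + 2)*(16*1*(-5 + 1)**2 + 3) = 2*(16*1*(-4)**2 + 3) = 2*(16*1*16 + 3) = 2*(256 + 3) = 2*259 = 518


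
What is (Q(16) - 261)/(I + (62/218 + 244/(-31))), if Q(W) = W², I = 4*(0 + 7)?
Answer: -16895/68977 ≈ -0.24494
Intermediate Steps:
I = 28 (I = 4*7 = 28)
(Q(16) - 261)/(I + (62/218 + 244/(-31))) = (16² - 261)/(28 + (62/218 + 244/(-31))) = (256 - 261)/(28 + (62*(1/218) + 244*(-1/31))) = -5/(28 + (31/109 - 244/31)) = -5/(28 - 25635/3379) = -5/68977/3379 = -5*3379/68977 = -16895/68977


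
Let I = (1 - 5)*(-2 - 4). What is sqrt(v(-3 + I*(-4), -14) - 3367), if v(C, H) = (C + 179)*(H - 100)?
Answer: I*sqrt(12487) ≈ 111.75*I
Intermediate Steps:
I = 24 (I = -4*(-6) = 24)
v(C, H) = (-100 + H)*(179 + C) (v(C, H) = (179 + C)*(-100 + H) = (-100 + H)*(179 + C))
sqrt(v(-3 + I*(-4), -14) - 3367) = sqrt((-17900 - 100*(-3 + 24*(-4)) + 179*(-14) + (-3 + 24*(-4))*(-14)) - 3367) = sqrt((-17900 - 100*(-3 - 96) - 2506 + (-3 - 96)*(-14)) - 3367) = sqrt((-17900 - 100*(-99) - 2506 - 99*(-14)) - 3367) = sqrt((-17900 + 9900 - 2506 + 1386) - 3367) = sqrt(-9120 - 3367) = sqrt(-12487) = I*sqrt(12487)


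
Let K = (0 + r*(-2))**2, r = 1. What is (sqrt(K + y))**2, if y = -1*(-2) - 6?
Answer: 0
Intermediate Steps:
K = 4 (K = (0 + 1*(-2))**2 = (0 - 2)**2 = (-2)**2 = 4)
y = -4 (y = 2 - 6 = -4)
(sqrt(K + y))**2 = (sqrt(4 - 4))**2 = (sqrt(0))**2 = 0**2 = 0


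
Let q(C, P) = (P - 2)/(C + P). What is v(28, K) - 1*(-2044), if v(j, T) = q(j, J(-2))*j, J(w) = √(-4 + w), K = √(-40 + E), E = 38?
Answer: 161336/79 + 84*I*√6/79 ≈ 2042.2 + 2.6045*I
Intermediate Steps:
K = I*√2 (K = √(-40 + 38) = √(-2) = I*√2 ≈ 1.4142*I)
q(C, P) = (-2 + P)/(C + P)
v(j, T) = j*(-2 + I*√6)/(j + I*√6) (v(j, T) = ((-2 + √(-4 - 2))/(j + √(-4 - 2)))*j = ((-2 + √(-6))/(j + √(-6)))*j = ((-2 + I*√6)/(j + I*√6))*j = j*(-2 + I*√6)/(j + I*√6))
v(28, K) - 1*(-2044) = 28*(-2 + I*√6)/(28 + I*√6) - 1*(-2044) = 28*(-2 + I*√6)/(28 + I*√6) + 2044 = 2044 + 28*(-2 + I*√6)/(28 + I*√6)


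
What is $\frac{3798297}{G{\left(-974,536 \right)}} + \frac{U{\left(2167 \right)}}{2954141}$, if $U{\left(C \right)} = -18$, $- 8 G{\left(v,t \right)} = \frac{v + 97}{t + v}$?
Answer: $- \frac{39317349962176794}{2590781657} \approx -1.5176 \cdot 10^{7}$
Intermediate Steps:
$G{\left(v,t \right)} = - \frac{97 + v}{8 \left(t + v\right)}$ ($G{\left(v,t \right)} = - \frac{\left(v + 97\right) \frac{1}{t + v}}{8} = - \frac{\left(97 + v\right) \frac{1}{t + v}}{8} = - \frac{\frac{1}{t + v} \left(97 + v\right)}{8} = - \frac{97 + v}{8 \left(t + v\right)}$)
$\frac{3798297}{G{\left(-974,536 \right)}} + \frac{U{\left(2167 \right)}}{2954141} = \frac{3798297}{\frac{1}{8} \frac{1}{536 - 974} \left(-97 - -974\right)} - \frac{18}{2954141} = \frac{3798297}{\frac{1}{8} \frac{1}{-438} \left(-97 + 974\right)} - \frac{18}{2954141} = \frac{3798297}{\frac{1}{8} \left(- \frac{1}{438}\right) 877} - \frac{18}{2954141} = \frac{3798297}{- \frac{877}{3504}} - \frac{18}{2954141} = 3798297 \left(- \frac{3504}{877}\right) - \frac{18}{2954141} = - \frac{13309232688}{877} - \frac{18}{2954141} = - \frac{39317349962176794}{2590781657}$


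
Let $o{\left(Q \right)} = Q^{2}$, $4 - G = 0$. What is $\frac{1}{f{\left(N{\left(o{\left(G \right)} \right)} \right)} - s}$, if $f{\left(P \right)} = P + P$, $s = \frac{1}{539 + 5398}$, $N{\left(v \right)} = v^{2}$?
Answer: $\frac{5937}{3039743} \approx 0.0019531$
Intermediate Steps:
$G = 4$ ($G = 4 - 0 = 4 + 0 = 4$)
$s = \frac{1}{5937} \approx 0.00016844$
$f{\left(P \right)} = 2 P$
$\frac{1}{f{\left(N{\left(o{\left(G \right)} \right)} \right)} - s} = \frac{1}{2 \left(4^{2}\right)^{2} - \frac{1}{5937}} = \frac{1}{2 \cdot 16^{2} - \frac{1}{5937}} = \frac{1}{2 \cdot 256 - \frac{1}{5937}} = \frac{1}{512 - \frac{1}{5937}} = \frac{1}{\frac{3039743}{5937}} = \frac{5937}{3039743}$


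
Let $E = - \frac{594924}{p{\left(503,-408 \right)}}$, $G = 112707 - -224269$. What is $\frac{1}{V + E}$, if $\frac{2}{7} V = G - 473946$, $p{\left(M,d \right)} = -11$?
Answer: $- \frac{1}{425311} \approx -2.3512 \cdot 10^{-6}$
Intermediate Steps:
$G = 336976$ ($G = 112707 + 224269 = 336976$)
$E = 54084$ ($E = - \frac{594924}{-11} = \left(-594924\right) \left(- \frac{1}{11}\right) = 54084$)
$V = -479395$ ($V = \frac{7 \left(336976 - 473946\right)}{2} = \frac{7}{2} \left(-136970\right) = -479395$)
$\frac{1}{V + E} = \frac{1}{-479395 + 54084} = \frac{1}{-425311} = - \frac{1}{425311}$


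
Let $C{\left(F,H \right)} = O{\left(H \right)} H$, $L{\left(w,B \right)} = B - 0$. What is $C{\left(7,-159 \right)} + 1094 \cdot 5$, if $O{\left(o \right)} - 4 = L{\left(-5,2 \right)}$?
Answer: $4516$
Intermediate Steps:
$L{\left(w,B \right)} = B$ ($L{\left(w,B \right)} = B + 0 = B$)
$O{\left(o \right)} = 6$ ($O{\left(o \right)} = 4 + 2 = 6$)
$C{\left(F,H \right)} = 6 H$
$C{\left(7,-159 \right)} + 1094 \cdot 5 = 6 \left(-159\right) + 1094 \cdot 5 = -954 + 5470 = 4516$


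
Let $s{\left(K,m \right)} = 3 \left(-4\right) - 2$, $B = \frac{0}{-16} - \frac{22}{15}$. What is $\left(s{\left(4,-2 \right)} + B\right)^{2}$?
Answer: $\frac{53824}{225} \approx 239.22$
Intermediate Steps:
$B = - \frac{22}{15}$ ($B = 0 \left(- \frac{1}{16}\right) - \frac{22}{15} = 0 - \frac{22}{15} = - \frac{22}{15} \approx -1.4667$)
$s{\left(K,m \right)} = -14$ ($s{\left(K,m \right)} = -12 - 2 = -14$)
$\left(s{\left(4,-2 \right)} + B\right)^{2} = \left(-14 - \frac{22}{15}\right)^{2} = \left(- \frac{232}{15}\right)^{2} = \frac{53824}{225}$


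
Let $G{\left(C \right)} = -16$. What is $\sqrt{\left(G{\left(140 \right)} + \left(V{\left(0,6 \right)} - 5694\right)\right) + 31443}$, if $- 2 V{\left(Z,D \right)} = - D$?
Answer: $2 \sqrt{6434} \approx 160.42$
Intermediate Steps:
$V{\left(Z,D \right)} = \frac{D}{2}$ ($V{\left(Z,D \right)} = - \frac{\left(-1\right) D}{2} = \frac{D}{2}$)
$\sqrt{\left(G{\left(140 \right)} + \left(V{\left(0,6 \right)} - 5694\right)\right) + 31443} = \sqrt{\left(-16 + \left(\frac{1}{2} \cdot 6 - 5694\right)\right) + 31443} = \sqrt{\left(-16 + \left(3 - 5694\right)\right) + 31443} = \sqrt{\left(-16 - 5691\right) + 31443} = \sqrt{-5707 + 31443} = \sqrt{25736} = 2 \sqrt{6434}$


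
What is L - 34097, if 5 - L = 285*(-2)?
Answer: -33522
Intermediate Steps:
L = 575 (L = 5 - 285*(-2) = 5 - 1*(-570) = 5 + 570 = 575)
L - 34097 = 575 - 34097 = -33522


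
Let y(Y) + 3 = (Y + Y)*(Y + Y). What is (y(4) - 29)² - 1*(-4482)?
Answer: 5506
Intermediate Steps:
y(Y) = -3 + 4*Y² (y(Y) = -3 + (Y + Y)*(Y + Y) = -3 + (2*Y)*(2*Y) = -3 + 4*Y²)
(y(4) - 29)² - 1*(-4482) = ((-3 + 4*4²) - 29)² - 1*(-4482) = ((-3 + 4*16) - 29)² + 4482 = ((-3 + 64) - 29)² + 4482 = (61 - 29)² + 4482 = 32² + 4482 = 1024 + 4482 = 5506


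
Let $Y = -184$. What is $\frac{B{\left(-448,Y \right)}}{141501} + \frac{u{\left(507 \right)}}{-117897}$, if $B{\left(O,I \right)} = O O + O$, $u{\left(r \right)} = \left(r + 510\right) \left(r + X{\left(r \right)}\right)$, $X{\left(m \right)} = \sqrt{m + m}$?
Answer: $- \frac{421803611}{142585841} - \frac{339 \sqrt{6}}{3023} \approx -3.2329$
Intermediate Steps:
$X{\left(m \right)} = \sqrt{2} \sqrt{m}$ ($X{\left(m \right)} = \sqrt{2 m} = \sqrt{2} \sqrt{m}$)
$u{\left(r \right)} = \left(510 + r\right) \left(r + \sqrt{2} \sqrt{r}\right)$ ($u{\left(r \right)} = \left(r + 510\right) \left(r + \sqrt{2} \sqrt{r}\right) = \left(510 + r\right) \left(r + \sqrt{2} \sqrt{r}\right)$)
$B{\left(O,I \right)} = O + O^{2}$ ($B{\left(O,I \right)} = O^{2} + O = O + O^{2}$)
$\frac{B{\left(-448,Y \right)}}{141501} + \frac{u{\left(507 \right)}}{-117897} = \frac{\left(-448\right) \left(1 - 448\right)}{141501} + \frac{507^{2} + 510 \cdot 507 + \sqrt{2} \cdot 507^{\frac{3}{2}} + 510 \sqrt{2} \sqrt{507}}{-117897} = \left(-448\right) \left(-447\right) \frac{1}{141501} + \left(257049 + 258570 + \sqrt{2} \cdot 6591 \sqrt{3} + 510 \sqrt{2} \cdot 13 \sqrt{3}\right) \left(- \frac{1}{117897}\right) = 200256 \cdot \frac{1}{141501} + \left(257049 + 258570 + 6591 \sqrt{6} + 6630 \sqrt{6}\right) \left(- \frac{1}{117897}\right) = \frac{66752}{47167} + \left(515619 + 13221 \sqrt{6}\right) \left(- \frac{1}{117897}\right) = \frac{66752}{47167} - \left(\frac{13221}{3023} + \frac{339 \sqrt{6}}{3023}\right) = - \frac{421803611}{142585841} - \frac{339 \sqrt{6}}{3023}$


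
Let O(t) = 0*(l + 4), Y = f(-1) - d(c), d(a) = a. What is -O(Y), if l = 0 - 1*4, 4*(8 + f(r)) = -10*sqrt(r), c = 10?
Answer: 0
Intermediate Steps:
f(r) = -8 - 5*sqrt(r)/2 (f(r) = -8 + (-10*sqrt(r))/4 = -8 - 5*sqrt(r)/2)
l = -4 (l = 0 - 4 = -4)
Y = -18 - 5*I/2 (Y = (-8 - 5*I/2) - 1*10 = (-8 - 5*I/2) - 10 = -18 - 5*I/2 ≈ -18.0 - 2.5*I)
O(t) = 0 (O(t) = 0*(-4 + 4) = 0*0 = 0)
-O(Y) = -1*0 = 0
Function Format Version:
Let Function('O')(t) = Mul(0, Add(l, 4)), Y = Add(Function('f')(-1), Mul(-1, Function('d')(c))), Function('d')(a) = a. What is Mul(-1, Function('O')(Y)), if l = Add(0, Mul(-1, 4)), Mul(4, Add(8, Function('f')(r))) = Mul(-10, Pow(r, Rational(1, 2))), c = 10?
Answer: 0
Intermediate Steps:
Function('f')(r) = Add(-8, Mul(Rational(-5, 2), Pow(r, Rational(1, 2)))) (Function('f')(r) = Add(-8, Mul(Rational(1, 4), Mul(-10, Pow(r, Rational(1, 2))))) = Add(-8, Mul(Rational(-5, 2), Pow(r, Rational(1, 2)))))
l = -4 (l = Add(0, -4) = -4)
Y = Add(-18, Mul(Rational(-5, 2), I)) (Y = Add(Add(-8, Mul(Rational(-5, 2), Pow(-1, Rational(1, 2)))), Mul(-1, 10)) = Add(Add(-8, Mul(Rational(-5, 2), I)), -10) = Add(-18, Mul(Rational(-5, 2), I)) ≈ Add(-18.000, Mul(-2.5000, I)))
Function('O')(t) = 0 (Function('O')(t) = Mul(0, Add(-4, 4)) = Mul(0, 0) = 0)
Mul(-1, Function('O')(Y)) = Mul(-1, 0) = 0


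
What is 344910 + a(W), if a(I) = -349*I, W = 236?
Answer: 262546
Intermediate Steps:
344910 + a(W) = 344910 - 349*236 = 344910 - 82364 = 262546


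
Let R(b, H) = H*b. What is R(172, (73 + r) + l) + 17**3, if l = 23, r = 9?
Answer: 22973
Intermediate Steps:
R(172, (73 + r) + l) + 17**3 = ((73 + 9) + 23)*172 + 17**3 = (82 + 23)*172 + 4913 = 105*172 + 4913 = 18060 + 4913 = 22973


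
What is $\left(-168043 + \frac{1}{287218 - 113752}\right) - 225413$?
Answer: $- \frac{68251238495}{173466} \approx -3.9346 \cdot 10^{5}$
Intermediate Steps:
$\left(-168043 + \frac{1}{287218 - 113752}\right) - 225413 = \left(-168043 + \frac{1}{173466}\right) - 225413 = - \frac{29149747037}{173466} - 225413 = - \frac{68251238495}{173466}$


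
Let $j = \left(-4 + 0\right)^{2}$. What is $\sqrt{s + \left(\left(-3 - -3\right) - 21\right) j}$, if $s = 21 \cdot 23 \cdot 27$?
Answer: $11 \sqrt{105} \approx 112.72$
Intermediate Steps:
$s = 13041$ ($s = 483 \cdot 27 = 13041$)
$j = 16$ ($j = \left(-4\right)^{2} = 16$)
$\sqrt{s + \left(\left(-3 - -3\right) - 21\right) j} = \sqrt{13041 + \left(\left(-3 - -3\right) - 21\right) 16} = \sqrt{13041 + \left(\left(-3 + 3\right) - 21\right) 16} = \sqrt{13041 + \left(0 - 21\right) 16} = \sqrt{13041 - 336} = \sqrt{12705} = 11 \sqrt{105}$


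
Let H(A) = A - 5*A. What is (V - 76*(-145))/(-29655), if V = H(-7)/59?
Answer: -216736/583215 ≈ -0.37162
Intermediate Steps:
H(A) = -4*A
V = 28/59 (V = -4*(-7)/59 = 28*(1/59) = 28/59 ≈ 0.47458)
(V - 76*(-145))/(-29655) = (28/59 - 76*(-145))/(-29655) = (28/59 + 11020)*(-1/29655) = (650208/59)*(-1/29655) = -216736/583215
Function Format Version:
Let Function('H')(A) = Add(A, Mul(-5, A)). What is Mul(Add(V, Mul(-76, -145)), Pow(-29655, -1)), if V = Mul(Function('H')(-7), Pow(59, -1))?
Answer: Rational(-216736, 583215) ≈ -0.37162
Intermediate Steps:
Function('H')(A) = Mul(-4, A)
V = Rational(28, 59) (V = Mul(Mul(-4, -7), Pow(59, -1)) = Mul(28, Rational(1, 59)) = Rational(28, 59) ≈ 0.47458)
Mul(Add(V, Mul(-76, -145)), Pow(-29655, -1)) = Mul(Add(Rational(28, 59), Mul(-76, -145)), Pow(-29655, -1)) = Mul(Add(Rational(28, 59), 11020), Rational(-1, 29655)) = Mul(Rational(650208, 59), Rational(-1, 29655)) = Rational(-216736, 583215)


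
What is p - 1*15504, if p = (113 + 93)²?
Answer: 26932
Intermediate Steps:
p = 42436 (p = 206² = 42436)
p - 1*15504 = 42436 - 1*15504 = 42436 - 15504 = 26932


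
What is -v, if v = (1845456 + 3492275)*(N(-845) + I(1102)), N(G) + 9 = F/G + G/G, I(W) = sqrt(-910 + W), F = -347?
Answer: 34230868903/845 - 42701848*sqrt(3) ≈ -3.3452e+7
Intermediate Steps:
N(G) = -8 - 347/G (N(G) = -9 + (-347/G + G/G) = -9 + (-347/G + 1) = -9 + (1 - 347/G) = -8 - 347/G)
v = -34230868903/845 + 42701848*sqrt(3) (v = (1845456 + 3492275)*((-8 - 347/(-845)) + sqrt(-910 + 1102)) = 5337731*((-8 - 347*(-1/845)) + sqrt(192)) = 5337731*((-8 + 347/845) + 8*sqrt(3)) = 5337731*(-6413/845 + 8*sqrt(3)) = -34230868903/845 + 42701848*sqrt(3) ≈ 3.3452e+7)
-v = -(-34230868903/845 + 42701848*sqrt(3)) = 34230868903/845 - 42701848*sqrt(3)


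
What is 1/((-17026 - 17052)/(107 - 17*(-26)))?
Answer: -549/34078 ≈ -0.016110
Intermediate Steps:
1/((-17026 - 17052)/(107 - 17*(-26))) = 1/(-34078/(107 + 442)) = 1/(-34078/549) = -549/34078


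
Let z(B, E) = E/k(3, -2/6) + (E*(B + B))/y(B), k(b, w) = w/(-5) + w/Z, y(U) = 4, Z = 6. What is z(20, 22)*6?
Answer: 13200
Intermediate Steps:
k(b, w) = -w/30 (k(b, w) = w/(-5) + w/6 = w*(-⅕) + w*(⅙) = -w/5 + w/6 = -w/30)
z(B, E) = 90*E + B*E/2 (z(B, E) = E/((-(-1)/(15*6))) + (E*(B + B))/4 = E/((-(-1)/(15*6))) + (E*(2*B))*(¼) = E/((-1/30*(-⅓))) + (2*B*E)*(¼) = E/(1/90) + B*E/2 = E*90 + B*E/2 = 90*E + B*E/2)
z(20, 22)*6 = ((½)*22*(180 + 20))*6 = ((½)*22*200)*6 = 2200*6 = 13200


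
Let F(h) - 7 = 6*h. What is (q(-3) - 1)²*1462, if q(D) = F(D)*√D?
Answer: -529244 + 32164*I*√3 ≈ -5.2924e+5 + 55710.0*I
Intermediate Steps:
F(h) = 7 + 6*h
q(D) = √D*(7 + 6*D) (q(D) = (7 + 6*D)*√D = √D*(7 + 6*D))
(q(-3) - 1)²*1462 = (√(-3)*(7 + 6*(-3)) - 1)²*1462 = ((I*√3)*(7 - 18) - 1)²*1462 = ((I*√3)*(-11) - 1)²*1462 = (-11*I*√3 - 1)²*1462 = (-1 - 11*I*√3)²*1462 = 1462*(-1 - 11*I*√3)²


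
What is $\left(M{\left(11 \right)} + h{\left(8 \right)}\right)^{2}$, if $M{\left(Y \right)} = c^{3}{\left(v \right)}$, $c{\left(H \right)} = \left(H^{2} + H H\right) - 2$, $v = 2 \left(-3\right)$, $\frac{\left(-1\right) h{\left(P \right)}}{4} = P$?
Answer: $117627049024$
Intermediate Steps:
$h{\left(P \right)} = - 4 P$
$v = -6$
$c{\left(H \right)} = -2 + 2 H^{2}$ ($c{\left(H \right)} = \left(H^{2} + H^{2}\right) - 2 = 2 H^{2} - 2 = -2 + 2 H^{2}$)
$M{\left(Y \right)} = 343000$ ($M{\left(Y \right)} = \left(-2 + 2 \left(-6\right)^{2}\right)^{3} = \left(-2 + 2 \cdot 36\right)^{3} = \left(-2 + 72\right)^{3} = 70^{3} = 343000$)
$\left(M{\left(11 \right)} + h{\left(8 \right)}\right)^{2} = \left(343000 - 32\right)^{2} = 342968^{2} = 117627049024$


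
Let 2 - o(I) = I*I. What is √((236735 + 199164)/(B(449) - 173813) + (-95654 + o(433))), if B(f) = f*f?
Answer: I*√54655426693923/13894 ≈ 532.1*I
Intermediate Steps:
B(f) = f²
o(I) = 2 - I² (o(I) = 2 - I*I = 2 - I²)
√((236735 + 199164)/(B(449) - 173813) + (-95654 + o(433))) = √((236735 + 199164)/(449² - 173813) + (-95654 + (2 - 1*433²))) = √(435899/(201601 - 173813) + (-95654 + (2 - 1*187489))) = √(435899/27788 + (-95654 + (2 - 187489))) = √(435899*(1/27788) + (-95654 - 187487)) = √(435899/27788 - 283141) = √(-7867486209/27788) = I*√54655426693923/13894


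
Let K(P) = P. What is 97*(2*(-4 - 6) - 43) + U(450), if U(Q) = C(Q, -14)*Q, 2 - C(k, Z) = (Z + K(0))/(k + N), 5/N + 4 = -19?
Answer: -10752579/2069 ≈ -5197.0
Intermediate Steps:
N = -5/23 (N = 5/(-4 - 19) = 5/(-23) = 5*(-1/23) = -5/23 ≈ -0.21739)
C(k, Z) = 2 - Z/(-5/23 + k) (C(k, Z) = 2 - (Z + 0)/(k - 5/23) = 2 - Z/(-5/23 + k))
U(Q) = Q*(312 + 46*Q)/(-5 + 23*Q) (U(Q) = ((-10 - 23*(-14) + 46*Q)/(-5 + 23*Q))*Q = ((-10 + 322 + 46*Q)/(-5 + 23*Q))*Q = ((312 + 46*Q)/(-5 + 23*Q))*Q = Q*(312 + 46*Q)/(-5 + 23*Q))
97*(2*(-4 - 6) - 43) + U(450) = 97*(2*(-4 - 6) - 43) + 2*450*(156 + 23*450)/(-5 + 23*450) = 97*(2*(-10) - 43) + 2*450*(156 + 10350)/(-5 + 10350) = 97*(-20 - 43) + 2*450*10506/10345 = 97*(-63) + 2*450*(1/10345)*10506 = -6111 + 1891080/2069 = -10752579/2069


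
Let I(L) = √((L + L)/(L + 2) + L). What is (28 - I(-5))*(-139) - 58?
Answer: -3950 + 139*I*√15/3 ≈ -3950.0 + 179.45*I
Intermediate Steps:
I(L) = √(L + 2*L/(2 + L)) (I(L) = √((2*L)/(2 + L) + L) = √(2*L/(2 + L) + L) = √(L + 2*L/(2 + L)))
(28 - I(-5))*(-139) - 58 = (28 - √(-5*(4 - 5)/(2 - 5)))*(-139) - 58 = (28 - √(-5*(-1)/(-3)))*(-139) - 58 = (28 - √(-5*(-⅓)*(-1)))*(-139) - 58 = (28 - √(-5/3))*(-139) - 58 = (28 - I*√15/3)*(-139) - 58 = (-3892 + 139*I*√15/3) - 58 = -3950 + 139*I*√15/3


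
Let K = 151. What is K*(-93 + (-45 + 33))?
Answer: -15855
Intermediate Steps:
K*(-93 + (-45 + 33)) = 151*(-93 + (-45 + 33)) = 151*(-93 - 12) = 151*(-105) = -15855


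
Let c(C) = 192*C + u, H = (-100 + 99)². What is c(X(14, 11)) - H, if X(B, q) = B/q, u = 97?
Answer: 3744/11 ≈ 340.36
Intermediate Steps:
H = 1 (H = (-1)² = 1)
c(C) = 97 + 192*C (c(C) = 192*C + 97 = 97 + 192*C)
c(X(14, 11)) - H = (97 + 192*(14/11)) - 1*1 = (97 + 192*(14*(1/11))) - 1 = (97 + 192*(14/11)) - 1 = (97 + 2688/11) - 1 = 3755/11 - 1 = 3744/11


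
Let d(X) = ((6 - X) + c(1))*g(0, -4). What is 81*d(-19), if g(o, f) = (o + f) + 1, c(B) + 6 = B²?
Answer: -4860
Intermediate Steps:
c(B) = -6 + B²
g(o, f) = 1 + f + o (g(o, f) = (f + o) + 1 = 1 + f + o)
d(X) = -3 + 3*X (d(X) = ((6 - X) + (-6 + 1²))*(1 - 4 + 0) = ((6 - X) + (-6 + 1))*(-3) = ((6 - X) - 5)*(-3) = (1 - X)*(-3) = -3 + 3*X)
81*d(-19) = 81*(-3 + 3*(-19)) = 81*(-3 - 57) = 81*(-60) = -4860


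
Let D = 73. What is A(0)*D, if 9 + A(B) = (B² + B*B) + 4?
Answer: -365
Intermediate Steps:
A(B) = -5 + 2*B² (A(B) = -9 + ((B² + B*B) + 4) = -9 + ((B² + B²) + 4) = -9 + (2*B² + 4) = -9 + (4 + 2*B²) = -5 + 2*B²)
A(0)*D = (-5 + 2*0²)*73 = (-5 + 2*0)*73 = (-5 + 0)*73 = -5*73 = -365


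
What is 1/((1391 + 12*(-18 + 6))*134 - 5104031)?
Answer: -1/4936933 ≈ -2.0255e-7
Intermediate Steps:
1/((1391 + 12*(-18 + 6))*134 - 5104031) = 1/((1391 + 12*(-12))*134 - 5104031) = 1/((1391 - 144)*134 - 5104031) = 1/(1247*134 - 5104031) = 1/(167098 - 5104031) = 1/(-4936933) = -1/4936933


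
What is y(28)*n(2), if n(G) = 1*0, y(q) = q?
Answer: 0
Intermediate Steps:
n(G) = 0
y(28)*n(2) = 28*0 = 0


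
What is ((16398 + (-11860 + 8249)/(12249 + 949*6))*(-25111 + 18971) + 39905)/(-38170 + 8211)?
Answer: 1805829801005/537554337 ≈ 3359.3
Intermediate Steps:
((16398 + (-11860 + 8249)/(12249 + 949*6))*(-25111 + 18971) + 39905)/(-38170 + 8211) = ((16398 - 3611/(12249 + 5694))*(-6140) + 39905)/(-29959) = ((16398 - 3611/17943)*(-6140) + 39905)*(-1/29959) = ((294225703/17943)*(-6140) + 39905)*(-1/29959) = (-1806545816420/17943 + 39905)*(-1/29959) = -1805829801005/17943*(-1/29959) = 1805829801005/537554337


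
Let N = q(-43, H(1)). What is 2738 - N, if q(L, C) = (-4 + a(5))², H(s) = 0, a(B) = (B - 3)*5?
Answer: 2702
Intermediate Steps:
a(B) = -15 + 5*B (a(B) = (-3 + B)*5 = -15 + 5*B)
q(L, C) = 36 (q(L, C) = (-4 + (-15 + 5*5))² = (-4 + (-15 + 25))² = (-4 + 10)² = 6² = 36)
N = 36
2738 - N = 2738 - 1*36 = 2738 - 36 = 2702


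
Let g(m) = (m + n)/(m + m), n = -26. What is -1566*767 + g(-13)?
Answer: -2402241/2 ≈ -1.2011e+6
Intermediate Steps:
g(m) = (-26 + m)/(2*m) (g(m) = (m - 26)/(m + m) = (-26 + m)/((2*m)) = (-26 + m)*(1/(2*m)) = (-26 + m)/(2*m))
-1566*767 + g(-13) = -1566*767 + (½)*(-26 - 13)/(-13) = -1201122 + (½)*(-1/13)*(-39) = -1201122 + 3/2 = -2402241/2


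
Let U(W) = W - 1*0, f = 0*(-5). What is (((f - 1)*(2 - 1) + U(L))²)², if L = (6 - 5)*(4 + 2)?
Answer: 625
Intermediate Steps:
f = 0
L = 6 (L = 1*6 = 6)
U(W) = W (U(W) = W + 0 = W)
(((f - 1)*(2 - 1) + U(L))²)² = (((0 - 1)*(2 - 1) + 6)²)² = ((-1*1 + 6)²)² = ((-1 + 6)²)² = (5²)² = 25² = 625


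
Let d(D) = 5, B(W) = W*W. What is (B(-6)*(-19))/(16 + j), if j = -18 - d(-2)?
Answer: 684/7 ≈ 97.714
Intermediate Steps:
B(W) = W²
j = -23 (j = -18 - 1*5 = -18 - 5 = -23)
(B(-6)*(-19))/(16 + j) = ((-6)²*(-19))/(16 - 23) = (36*(-19))/(-7) = -684*(-⅐) = 684/7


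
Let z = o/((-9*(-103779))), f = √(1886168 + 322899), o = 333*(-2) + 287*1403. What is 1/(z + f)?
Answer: -375467751945/1927138082428033082 + 6106635836847*√45083/1927138082428033082 ≈ 0.00067262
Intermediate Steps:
o = 401995 (o = -666 + 402661 = 401995)
f = 7*√45083 (f = √2209067 = 7*√45083 ≈ 1486.3)
z = 401995/934011 (z = 401995/((-9*(-103779))) = 401995/934011 ≈ 0.43040)
1/(z + f) = 1/(401995/934011 + 7*√45083)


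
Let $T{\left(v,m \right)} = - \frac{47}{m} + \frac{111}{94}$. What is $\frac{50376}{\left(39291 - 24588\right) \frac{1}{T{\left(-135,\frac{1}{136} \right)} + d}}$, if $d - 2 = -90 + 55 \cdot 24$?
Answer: $- \frac{4071463884}{230347} \approx -17675.0$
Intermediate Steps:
$T{\left(v,m \right)} = \frac{111}{94} - \frac{47}{m}$ ($T{\left(v,m \right)} = - \frac{47}{m} + 111 \cdot \frac{1}{94} = - \frac{47}{m} + \frac{111}{94} = \frac{111}{94} - \frac{47}{m}$)
$d = 1232$ ($d = 2 + \left(-90 + 55 \cdot 24\right) = 2 + \left(-90 + 1320\right) = 2 + 1230 = 1232$)
$\frac{50376}{\left(39291 - 24588\right) \frac{1}{T{\left(-135,\frac{1}{136} \right)} + d}} = \frac{50376}{\left(39291 - 24588\right) \frac{1}{\left(\frac{111}{94} - \frac{47}{\frac{1}{136}}\right) + 1232}} = \frac{50376}{14703 \frac{1}{\left(\frac{111}{94} - 47 \frac{1}{\frac{1}{136}}\right) + 1232}} = \frac{50376}{14703 \frac{1}{\left(\frac{111}{94} - 6392\right) + 1232}} = \frac{50376}{14703 \frac{1}{- \frac{600737}{94} + 1232}} = \frac{50376}{14703 \frac{1}{- \frac{484929}{94}}} = \frac{50376}{14703 \left(- \frac{94}{484929}\right)} = \frac{50376}{- \frac{460694}{161643}} = 50376 \left(- \frac{161643}{460694}\right) = - \frac{4071463884}{230347}$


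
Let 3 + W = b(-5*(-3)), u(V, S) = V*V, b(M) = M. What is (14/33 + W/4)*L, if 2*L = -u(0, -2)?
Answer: 0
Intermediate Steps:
u(V, S) = V**2
W = 12 (W = -3 - 5*(-3) = -3 + 15 = 12)
L = 0 (L = (-1*0**2)/2 = (-1*0)/2 = (1/2)*0 = 0)
(14/33 + W/4)*L = (14/33 + 12/4)*0 = (14*(1/33) + 12*(1/4))*0 = (14/33 + 3)*0 = (113/33)*0 = 0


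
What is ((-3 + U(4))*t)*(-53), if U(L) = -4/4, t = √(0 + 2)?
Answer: 212*√2 ≈ 299.81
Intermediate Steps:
t = √2 ≈ 1.4142
U(L) = -1 (U(L) = -4*¼ = -1)
((-3 + U(4))*t)*(-53) = ((-3 - 1)*√2)*(-53) = -4*√2*(-53) = 212*√2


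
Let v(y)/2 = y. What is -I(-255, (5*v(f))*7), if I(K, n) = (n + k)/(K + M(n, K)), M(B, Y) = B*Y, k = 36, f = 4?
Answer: 316/71655 ≈ 0.0044100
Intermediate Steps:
v(y) = 2*y
I(K, n) = (36 + n)/(K + K*n) (I(K, n) = (n + 36)/(K + n*K) = (36 + n)/(K + K*n))
-I(-255, (5*v(f))*7) = -(36 + (5*(2*4))*7)/((-255)*(1 + (5*(2*4))*7)) = -(-1)*(36 + (5*8)*7)/(255*(1 + (5*8)*7)) = -(-1)*(36 + 40*7)/(255*(1 + 40*7)) = -(-1)*(36 + 280)/(255*(1 + 280)) = -(-1)*316/(255*281) = -1*(-316/71655) = 316/71655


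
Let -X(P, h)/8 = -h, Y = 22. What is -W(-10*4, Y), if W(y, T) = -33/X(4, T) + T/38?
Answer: -119/304 ≈ -0.39145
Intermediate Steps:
X(P, h) = 8*h (X(P, h) = -(-8)*h = 8*h)
W(y, T) = -33/(8*T) + T/38 (W(y, T) = -33*1/(8*T) + T/38 = -33/(8*T) + T*(1/38) = -33/(8*T) + T/38)
-W(-10*4, Y) = -(-33/8/22 + (1/38)*22) = -(-33/8*1/22 + 11/19) = -(-3/16 + 11/19) = -1*119/304 = -119/304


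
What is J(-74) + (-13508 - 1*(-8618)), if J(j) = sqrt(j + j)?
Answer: -4890 + 2*I*sqrt(37) ≈ -4890.0 + 12.166*I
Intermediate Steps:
J(j) = sqrt(2)*sqrt(j) (J(j) = sqrt(2*j) = sqrt(2)*sqrt(j))
J(-74) + (-13508 - 1*(-8618)) = sqrt(2)*sqrt(-74) + (-13508 - 1*(-8618)) = sqrt(2)*(I*sqrt(74)) + (-13508 + 8618) = 2*I*sqrt(37) - 4890 = -4890 + 2*I*sqrt(37)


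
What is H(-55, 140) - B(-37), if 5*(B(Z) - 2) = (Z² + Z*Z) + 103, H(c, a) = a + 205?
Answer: -1126/5 ≈ -225.20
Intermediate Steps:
H(c, a) = 205 + a
B(Z) = 113/5 + 2*Z²/5 (B(Z) = 2 + ((Z² + Z*Z) + 103)/5 = 2 + ((Z² + Z²) + 103)/5 = 2 + (2*Z² + 103)/5 = 2 + (103 + 2*Z²)/5 = 2 + (103/5 + 2*Z²/5) = 113/5 + 2*Z²/5)
H(-55, 140) - B(-37) = (205 + 140) - (113/5 + (⅖)*(-37)²) = 345 - (113/5 + (⅖)*1369) = 345 - (113/5 + 2738/5) = 345 - 1*2851/5 = 345 - 2851/5 = -1126/5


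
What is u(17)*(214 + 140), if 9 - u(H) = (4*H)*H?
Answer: -406038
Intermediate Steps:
u(H) = 9 - 4*H² (u(H) = 9 - 4*H*H = 9 - 4*H²)
u(17)*(214 + 140) = (9 - 4*17²)*(214 + 140) = (9 - 4*289)*354 = (9 - 1156)*354 = -1147*354 = -406038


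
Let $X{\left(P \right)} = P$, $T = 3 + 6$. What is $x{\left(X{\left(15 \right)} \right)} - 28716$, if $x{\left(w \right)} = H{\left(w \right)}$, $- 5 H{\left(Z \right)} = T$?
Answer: $- \frac{143589}{5} \approx -28718.0$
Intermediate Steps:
$T = 9$
$H{\left(Z \right)} = - \frac{9}{5}$ ($H{\left(Z \right)} = \left(- \frac{1}{5}\right) 9 = - \frac{9}{5}$)
$x{\left(w \right)} = - \frac{9}{5}$
$x{\left(X{\left(15 \right)} \right)} - 28716 = - \frac{9}{5} - 28716 = - \frac{143589}{5}$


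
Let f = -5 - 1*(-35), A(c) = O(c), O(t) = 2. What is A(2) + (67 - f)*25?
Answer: 927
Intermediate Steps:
A(c) = 2
f = 30 (f = -5 + 35 = 30)
A(2) + (67 - f)*25 = 2 + (67 - 1*30)*25 = 2 + (67 - 30)*25 = 2 + 37*25 = 2 + 925 = 927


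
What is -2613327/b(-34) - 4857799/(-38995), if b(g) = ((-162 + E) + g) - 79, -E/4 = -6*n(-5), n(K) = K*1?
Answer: 20765103394/3080605 ≈ 6740.6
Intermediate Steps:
n(K) = K
E = -120 (E = -(-24)*(-5) = -4*30 = -120)
b(g) = -361 + g (b(g) = ((-162 - 120) + g) - 79 = (-282 + g) - 79 = -361 + g)
-2613327/b(-34) - 4857799/(-38995) = -2613327/(-361 - 34) - 4857799/(-38995) = -2613327/(-395) - 4857799*(-1/38995) = -2613327*(-1/395) + 4857799/38995 = 2613327/395 + 4857799/38995 = 20765103394/3080605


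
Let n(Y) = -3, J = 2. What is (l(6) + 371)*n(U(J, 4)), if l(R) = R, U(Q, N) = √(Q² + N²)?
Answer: -1131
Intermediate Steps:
U(Q, N) = √(N² + Q²)
(l(6) + 371)*n(U(J, 4)) = (6 + 371)*(-3) = 377*(-3) = -1131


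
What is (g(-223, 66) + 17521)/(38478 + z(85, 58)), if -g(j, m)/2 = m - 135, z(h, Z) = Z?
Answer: 17659/38536 ≈ 0.45825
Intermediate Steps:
g(j, m) = 270 - 2*m (g(j, m) = -2*(m - 135) = -2*(-135 + m) = 270 - 2*m)
(g(-223, 66) + 17521)/(38478 + z(85, 58)) = ((270 - 2*66) + 17521)/(38478 + 58) = ((270 - 132) + 17521)/38536 = (138 + 17521)*(1/38536) = 17659*(1/38536) = 17659/38536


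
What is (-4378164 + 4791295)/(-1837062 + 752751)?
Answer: -413131/1084311 ≈ -0.38101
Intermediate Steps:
(-4378164 + 4791295)/(-1837062 + 752751) = 413131/(-1084311) = 413131*(-1/1084311) = -413131/1084311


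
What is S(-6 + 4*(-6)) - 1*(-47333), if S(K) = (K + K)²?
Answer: 50933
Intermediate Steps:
S(K) = 4*K² (S(K) = (2*K)² = 4*K²)
S(-6 + 4*(-6)) - 1*(-47333) = 4*(-6 + 4*(-6))² - 1*(-47333) = 4*(-6 - 24)² + 47333 = 4*(-30)² + 47333 = 4*900 + 47333 = 3600 + 47333 = 50933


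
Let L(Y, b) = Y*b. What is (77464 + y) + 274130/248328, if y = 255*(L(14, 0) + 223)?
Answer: 16678963021/124164 ≈ 1.3433e+5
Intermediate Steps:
y = 56865 (y = 255*(14*0 + 223) = 255*(0 + 223) = 255*223 = 56865)
(77464 + y) + 274130/248328 = (77464 + 56865) + 274130/248328 = 134329 + 274130*(1/248328) = 134329 + 137065/124164 = 16678963021/124164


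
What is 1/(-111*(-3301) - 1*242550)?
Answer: 1/123861 ≈ 8.0736e-6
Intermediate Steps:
1/(-111*(-3301) - 1*242550) = 1/(366411 - 242550) = 1/123861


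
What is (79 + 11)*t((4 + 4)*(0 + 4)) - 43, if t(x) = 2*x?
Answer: 5717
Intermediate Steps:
(79 + 11)*t((4 + 4)*(0 + 4)) - 43 = (79 + 11)*(2*((4 + 4)*(0 + 4))) - 43 = 90*(2*(8*4)) - 43 = 90*(2*32) - 43 = 90*64 - 43 = 5760 - 43 = 5717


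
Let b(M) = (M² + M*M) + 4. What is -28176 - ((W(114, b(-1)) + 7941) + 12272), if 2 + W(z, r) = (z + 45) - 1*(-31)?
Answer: -48577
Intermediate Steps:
b(M) = 4 + 2*M² (b(M) = (M² + M²) + 4 = 2*M² + 4 = 4 + 2*M²)
W(z, r) = 74 + z (W(z, r) = -2 + ((z + 45) - 1*(-31)) = -2 + ((45 + z) + 31) = -2 + (76 + z) = 74 + z)
-28176 - ((W(114, b(-1)) + 7941) + 12272) = -28176 - (((74 + 114) + 7941) + 12272) = -28176 - ((188 + 7941) + 12272) = -28176 - (8129 + 12272) = -28176 - 1*20401 = -28176 - 20401 = -48577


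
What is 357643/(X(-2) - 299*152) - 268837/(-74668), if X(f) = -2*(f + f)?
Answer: -3622133561/848228480 ≈ -4.2702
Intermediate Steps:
X(f) = -4*f
357643/(X(-2) - 299*152) - 268837/(-74668) = 357643/(-4*(-2) - 299*152) - 268837/(-74668) = 357643/(8 - 45448) - 268837*(-1/74668) = 357643/(-45440) + 268837/74668 = 357643*(-1/45440) + 268837/74668 = -357643/45440 + 268837/74668 = -3622133561/848228480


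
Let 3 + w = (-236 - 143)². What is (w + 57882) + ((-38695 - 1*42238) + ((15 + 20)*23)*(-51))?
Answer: 79532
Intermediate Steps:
w = 143638 (w = -3 + (-236 - 143)² = -3 + (-379)² = -3 + 143641 = 143638)
(w + 57882) + ((-38695 - 1*42238) + ((15 + 20)*23)*(-51)) = (143638 + 57882) + ((-38695 - 1*42238) + ((15 + 20)*23)*(-51)) = 201520 + ((-38695 - 42238) + (35*23)*(-51)) = 201520 + (-80933 + 805*(-51)) = 201520 + (-80933 - 41055) = 201520 - 121988 = 79532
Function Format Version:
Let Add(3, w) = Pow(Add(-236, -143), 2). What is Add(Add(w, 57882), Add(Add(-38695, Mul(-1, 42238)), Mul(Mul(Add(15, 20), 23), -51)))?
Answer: 79532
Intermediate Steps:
w = 143638 (w = Add(-3, Pow(Add(-236, -143), 2)) = Add(-3, Pow(-379, 2)) = Add(-3, 143641) = 143638)
Add(Add(w, 57882), Add(Add(-38695, Mul(-1, 42238)), Mul(Mul(Add(15, 20), 23), -51))) = Add(Add(143638, 57882), Add(Add(-38695, Mul(-1, 42238)), Mul(Mul(Add(15, 20), 23), -51))) = Add(201520, Add(Add(-38695, -42238), Mul(Mul(35, 23), -51))) = Add(201520, Add(-80933, Mul(805, -51))) = Add(201520, Add(-80933, -41055)) = Add(201520, -121988) = 79532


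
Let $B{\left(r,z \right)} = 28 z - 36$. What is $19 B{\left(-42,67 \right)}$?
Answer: $34960$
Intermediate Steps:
$B{\left(r,z \right)} = -36 + 28 z$
$19 B{\left(-42,67 \right)} = 19 \left(-36 + 28 \cdot 67\right) = 19 \left(-36 + 1876\right) = 19 \cdot 1840 = 34960$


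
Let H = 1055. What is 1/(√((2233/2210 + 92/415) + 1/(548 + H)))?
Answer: √106578953098291310/362466239 ≈ 0.90067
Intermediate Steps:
1/(√((2233/2210 + 92/415) + 1/(548 + H))) = 1/(√((2233/2210 + 92/415) + 1/(548 + 1055))) = 1/(√((2233*(1/2210) + 92*(1/415)) + 1/1603)) = 1/(√((2233/2210 + 92/415) + 1/1603)) = 1/(√(226003/183430 + 1/1603)) = 1/(√(362466239/294038290)) = 1/(√106578953098291310/294038290) = √106578953098291310/362466239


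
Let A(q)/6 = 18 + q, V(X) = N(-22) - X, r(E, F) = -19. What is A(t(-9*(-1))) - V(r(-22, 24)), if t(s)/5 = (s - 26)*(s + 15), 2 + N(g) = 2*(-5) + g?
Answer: -12117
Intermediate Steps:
N(g) = -12 + g (N(g) = -2 + (2*(-5) + g) = -2 + (-10 + g) = -12 + g)
t(s) = 5*(-26 + s)*(15 + s) (t(s) = 5*((s - 26)*(s + 15)) = 5*((-26 + s)*(15 + s)) = 5*(-26 + s)*(15 + s))
V(X) = -34 - X (V(X) = (-12 - 22) - X = -34 - X)
A(q) = 108 + 6*q (A(q) = 6*(18 + q) = 108 + 6*q)
A(t(-9*(-1))) - V(r(-22, 24)) = (108 + 6*(-1950 - (-495)*(-1) + 5*(-9*(-1))²)) - (-34 - 1*(-19)) = (108 + 6*(-1950 - 55*9 + 5*9²)) - (-34 + 19) = (108 + 6*(-1950 - 495 + 5*81)) - 1*(-15) = (108 + 6*(-1950 - 495 + 405)) + 15 = (108 + 6*(-2040)) + 15 = (108 - 12240) + 15 = -12132 + 15 = -12117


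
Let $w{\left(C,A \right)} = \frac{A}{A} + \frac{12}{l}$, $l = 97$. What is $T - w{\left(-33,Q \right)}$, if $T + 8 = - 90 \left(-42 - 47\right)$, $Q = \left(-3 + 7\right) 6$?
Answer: $\frac{776085}{97} \approx 8000.9$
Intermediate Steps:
$Q = 24$ ($Q = 4 \cdot 6 = 24$)
$T = 8002$ ($T = -8 - 90 \left(-42 - 47\right) = -8 - -8010 = -8 + 8010 = 8002$)
$w{\left(C,A \right)} = \frac{109}{97}$ ($w{\left(C,A \right)} = \frac{A}{A} + \frac{12}{97} = 1 + 12 \cdot \frac{1}{97} = 1 + \frac{12}{97} = \frac{109}{97}$)
$T - w{\left(-33,Q \right)} = 8002 - \frac{109}{97} = \frac{776085}{97}$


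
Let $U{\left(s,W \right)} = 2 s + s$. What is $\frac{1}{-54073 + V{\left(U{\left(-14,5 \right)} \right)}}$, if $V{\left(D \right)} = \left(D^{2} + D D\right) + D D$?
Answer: $- \frac{1}{48781} \approx -2.05 \cdot 10^{-5}$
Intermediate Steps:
$U{\left(s,W \right)} = 3 s$
$V{\left(D \right)} = 3 D^{2}$ ($V{\left(D \right)} = \left(D^{2} + D^{2}\right) + D^{2} = 2 D^{2} + D^{2} = 3 D^{2}$)
$\frac{1}{-54073 + V{\left(U{\left(-14,5 \right)} \right)}} = \frac{1}{-54073 + 3 \left(3 \left(-14\right)\right)^{2}} = \frac{1}{-54073 + 3 \left(-42\right)^{2}} = \frac{1}{-54073 + 3 \cdot 1764} = \frac{1}{-54073 + 5292} = \frac{1}{-48781} = - \frac{1}{48781}$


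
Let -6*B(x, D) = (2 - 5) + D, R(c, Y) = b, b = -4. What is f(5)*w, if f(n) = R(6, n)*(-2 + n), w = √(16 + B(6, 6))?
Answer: -6*√62 ≈ -47.244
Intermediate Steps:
R(c, Y) = -4
B(x, D) = ½ - D/6 (B(x, D) = -((2 - 5) + D)/6 = -(-3 + D)/6 = ½ - D/6)
w = √62/2 (w = √(16 + (½ - ⅙*6)) = √(16 + (½ - 1)) = √(16 - ½) = √(31/2) = √62/2 ≈ 3.9370)
f(n) = 8 - 4*n (f(n) = -4*(-2 + n) = 8 - 4*n)
f(5)*w = (8 - 4*5)*(√62/2) = (8 - 20)*(√62/2) = -6*√62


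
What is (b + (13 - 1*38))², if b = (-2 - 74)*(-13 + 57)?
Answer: 11350161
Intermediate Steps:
b = -3344 (b = -76*44 = -3344)
(b + (13 - 1*38))² = (-3344 + (13 - 1*38))² = (-3344 + (13 - 38))² = (-3344 - 25)² = (-3369)² = 11350161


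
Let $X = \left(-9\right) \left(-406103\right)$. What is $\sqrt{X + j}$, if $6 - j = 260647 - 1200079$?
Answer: $69 \sqrt{965} \approx 2143.4$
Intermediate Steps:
$X = 3654927$
$j = 939438$ ($j = 6 - \left(260647 - 1200079\right) = 6 - -939432 = 6 + 939432 = 939438$)
$\sqrt{X + j} = \sqrt{3654927 + 939438} = \sqrt{4594365} = 69 \sqrt{965}$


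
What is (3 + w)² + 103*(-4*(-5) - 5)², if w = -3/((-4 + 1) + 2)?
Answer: 23211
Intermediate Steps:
w = 3 (w = -3/(-3 + 2) = -3/(-1) = -3*(-1) = 3)
(3 + w)² + 103*(-4*(-5) - 5)² = (3 + 3)² + 103*(-4*(-5) - 5)² = 6² + 103*(20 - 5)² = 36 + 103*15² = 36 + 103*225 = 36 + 23175 = 23211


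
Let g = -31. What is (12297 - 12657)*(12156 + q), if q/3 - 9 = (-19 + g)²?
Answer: -7085880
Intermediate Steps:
q = 7527 (q = 27 + 3*(-19 - 31)² = 27 + 3*(-50)² = 27 + 3*2500 = 27 + 7500 = 7527)
(12297 - 12657)*(12156 + q) = (12297 - 12657)*(12156 + 7527) = -360*19683 = -7085880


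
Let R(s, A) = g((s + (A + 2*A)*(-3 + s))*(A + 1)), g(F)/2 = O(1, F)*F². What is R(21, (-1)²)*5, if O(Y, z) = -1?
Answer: -225000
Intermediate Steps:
g(F) = -2*F² (g(F) = 2*(-F²) = -2*F²)
R(s, A) = -2*(1 + A)²*(s + 3*A*(-3 + s))² (R(s, A) = -2*(A + 1)²*(s + (A + 2*A)*(-3 + s))² = -2*(1 + A)²*(s + (3*A)*(-3 + s))² = -2*(1 + A)²*(s + 3*A*(-3 + s))²)
R(21, (-1)²)*5 = -2*(21 - 9*(-1)² - 9*((-1)²)² + 3*21*((-1)²)² + 4*(-1)²*21)²*5 = -2*(21 - 9*1 - 9*1² + 3*21*1² + 4*1*21)²*5 = -2*(21 - 9 - 9*1 + 3*21*1 + 84)²*5 = -2*(21 - 9 - 9 + 63 + 84)²*5 = -2*150²*5 = -2*22500*5 = -45000*5 = -225000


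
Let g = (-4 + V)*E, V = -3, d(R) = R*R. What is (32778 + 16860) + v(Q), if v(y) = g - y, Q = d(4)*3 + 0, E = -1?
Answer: 49597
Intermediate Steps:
d(R) = R**2
g = 7 (g = (-4 - 3)*(-1) = -7*(-1) = 7)
Q = 48 (Q = 4**2*3 + 0 = 16*3 + 0 = 48 + 0 = 48)
v(y) = 7 - y
(32778 + 16860) + v(Q) = (32778 + 16860) + (7 - 1*48) = 49638 + (7 - 48) = 49638 - 41 = 49597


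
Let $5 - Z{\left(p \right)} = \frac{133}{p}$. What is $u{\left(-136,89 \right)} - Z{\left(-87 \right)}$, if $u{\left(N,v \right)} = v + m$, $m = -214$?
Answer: $- \frac{11443}{87} \approx -131.53$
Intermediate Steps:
$Z{\left(p \right)} = 5 - \frac{133}{p}$
$u{\left(N,v \right)} = -214 + v$ ($u{\left(N,v \right)} = v - 214 = -214 + v$)
$u{\left(-136,89 \right)} - Z{\left(-87 \right)} = \left(-214 + 89\right) - \left(5 - \frac{133}{-87}\right) = -125 - \left(5 - - \frac{133}{87}\right) = -125 - \left(5 + \frac{133}{87}\right) = -125 - \frac{568}{87} = - \frac{11443}{87}$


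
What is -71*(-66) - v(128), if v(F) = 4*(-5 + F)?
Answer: 4194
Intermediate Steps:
v(F) = -20 + 4*F
-71*(-66) - v(128) = -71*(-66) - (-20 + 4*128) = 4686 - (-20 + 512) = 4686 - 1*492 = 4686 - 492 = 4194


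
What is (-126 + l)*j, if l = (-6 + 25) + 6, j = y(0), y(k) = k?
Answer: 0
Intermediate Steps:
j = 0
l = 25 (l = 19 + 6 = 25)
(-126 + l)*j = (-126 + 25)*0 = -101*0 = 0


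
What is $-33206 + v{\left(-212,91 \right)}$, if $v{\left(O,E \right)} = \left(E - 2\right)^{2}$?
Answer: $-25285$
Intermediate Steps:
$v{\left(O,E \right)} = \left(-2 + E\right)^{2}$
$-33206 + v{\left(-212,91 \right)} = -33206 + \left(-2 + 91\right)^{2} = -33206 + 89^{2} = -33206 + 7921 = -25285$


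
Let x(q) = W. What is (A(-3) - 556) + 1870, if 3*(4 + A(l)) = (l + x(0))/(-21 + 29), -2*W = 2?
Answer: 7859/6 ≈ 1309.8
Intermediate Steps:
W = -1 (W = -½*2 = -1)
x(q) = -1
A(l) = -97/24 + l/24 (A(l) = -4 + ((l - 1)/(-21 + 29))/3 = -4 + ((-1 + l)/8)/3 = -4 + ((-1 + l)*(⅛))/3 = -4 + (-⅛ + l/8)/3 = -4 + (-1/24 + l/24) = -97/24 + l/24)
(A(-3) - 556) + 1870 = ((-97/24 + (1/24)*(-3)) - 556) + 1870 = ((-97/24 - ⅛) - 556) + 1870 = (-25/6 - 556) + 1870 = -3361/6 + 1870 = 7859/6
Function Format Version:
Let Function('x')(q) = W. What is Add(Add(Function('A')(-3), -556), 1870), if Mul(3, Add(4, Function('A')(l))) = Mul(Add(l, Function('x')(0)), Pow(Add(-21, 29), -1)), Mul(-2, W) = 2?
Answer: Rational(7859, 6) ≈ 1309.8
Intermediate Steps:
W = -1 (W = Mul(Rational(-1, 2), 2) = -1)
Function('x')(q) = -1
Function('A')(l) = Add(Rational(-97, 24), Mul(Rational(1, 24), l)) (Function('A')(l) = Add(-4, Mul(Rational(1, 3), Mul(Add(l, -1), Pow(Add(-21, 29), -1)))) = Add(-4, Mul(Rational(1, 3), Mul(Add(-1, l), Pow(8, -1)))) = Add(-4, Mul(Rational(1, 3), Mul(Add(-1, l), Rational(1, 8)))) = Add(-4, Mul(Rational(1, 3), Add(Rational(-1, 8), Mul(Rational(1, 8), l)))) = Add(-4, Add(Rational(-1, 24), Mul(Rational(1, 24), l))) = Add(Rational(-97, 24), Mul(Rational(1, 24), l)))
Add(Add(Function('A')(-3), -556), 1870) = Add(Add(Add(Rational(-97, 24), Mul(Rational(1, 24), -3)), -556), 1870) = Add(Add(Add(Rational(-97, 24), Rational(-1, 8)), -556), 1870) = Add(Add(Rational(-25, 6), -556), 1870) = Add(Rational(-3361, 6), 1870) = Rational(7859, 6)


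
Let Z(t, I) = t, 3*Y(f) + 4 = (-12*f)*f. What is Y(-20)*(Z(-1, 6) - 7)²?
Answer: -307456/3 ≈ -1.0249e+5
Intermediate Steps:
Y(f) = -4/3 - 4*f² (Y(f) = -4/3 + ((-12*f)*f)/3 = -4/3 + (-12*f²)/3 = -4/3 - 4*f²)
Y(-20)*(Z(-1, 6) - 7)² = (-4/3 - 4*(-20)²)*(-1 - 7)² = (-4/3 - 4*400)*(-8)² = (-4/3 - 1600)*64 = -4804/3*64 = -307456/3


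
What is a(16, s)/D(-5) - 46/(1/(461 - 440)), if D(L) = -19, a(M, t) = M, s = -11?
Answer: -18370/19 ≈ -966.84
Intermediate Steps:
a(16, s)/D(-5) - 46/(1/(461 - 440)) = 16/(-19) - 46/(1/(461 - 440)) = 16*(-1/19) - 46/(1/21) = -16/19 - 46/1/21 = -16/19 - 46*21 = -16/19 - 966 = -18370/19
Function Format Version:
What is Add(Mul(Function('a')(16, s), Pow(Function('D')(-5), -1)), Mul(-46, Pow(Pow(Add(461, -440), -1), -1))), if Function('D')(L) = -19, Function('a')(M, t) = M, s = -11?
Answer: Rational(-18370, 19) ≈ -966.84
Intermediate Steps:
Add(Mul(Function('a')(16, s), Pow(Function('D')(-5), -1)), Mul(-46, Pow(Pow(Add(461, -440), -1), -1))) = Add(Mul(16, Pow(-19, -1)), Mul(-46, Pow(Pow(Add(461, -440), -1), -1))) = Add(Mul(16, Rational(-1, 19)), Mul(-46, Pow(Pow(21, -1), -1))) = Add(Rational(-16, 19), Mul(-46, Pow(Rational(1, 21), -1))) = Add(Rational(-16, 19), Mul(-46, 21)) = Add(Rational(-16, 19), -966) = Rational(-18370, 19)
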